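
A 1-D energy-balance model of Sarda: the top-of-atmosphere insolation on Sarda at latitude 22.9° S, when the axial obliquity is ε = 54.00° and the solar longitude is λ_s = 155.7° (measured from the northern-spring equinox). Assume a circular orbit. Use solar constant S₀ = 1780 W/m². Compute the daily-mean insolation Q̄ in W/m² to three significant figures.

Q̄ ≈ 382 W/m²

Solar declination: sin δ = sin ε · sin λ_s = sin 54.00° × sin 155.7° = 0.33292, so δ = +19.446°.
cos H₀ = −tan(-22.9°) tan(+19.446°) = 0.1491, H₀ = 1.4211 rad.
Bracket: H₀ sin φ sin δ + cos φ cos δ sin H₀ = 1.4211×-0.38912×0.33292 + 0.92119×0.94295×0.98882 = -0.184098 + 0.858925 = 0.674827.
Q̄ = (S₀/π) × [bracket] = (1780/π) × 0.674827 = 382.4 W/m².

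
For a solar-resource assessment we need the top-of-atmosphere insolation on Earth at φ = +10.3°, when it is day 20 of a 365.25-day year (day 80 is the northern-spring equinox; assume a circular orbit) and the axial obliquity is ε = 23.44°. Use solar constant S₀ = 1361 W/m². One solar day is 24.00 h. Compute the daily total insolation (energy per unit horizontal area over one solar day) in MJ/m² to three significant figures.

31.1 MJ/m²

Solar longitude: λ_s = 360° × (20 − 80)/365.25 = -59.138°, i.e. -59.138° + 360° = 300.862°.
sin δ = sin 23.44° × sin 300.862° = -0.34146, so δ = -19.966°.
cos H₀ = −tan(+10.3°) tan(-19.966°) = 0.0660, H₀ = 1.5047 rad.
Bracket: H₀ sin φ sin δ + cos φ cos δ sin H₀ = 1.5047×0.17880×-0.34146 + 0.98389×0.93990×0.99782 = -0.091867 + 0.922742 = 0.830875.
Q̄ = (S₀/π) × [bracket] = (1361/π) × 0.830875 = 359.95 W/m².
Daily total = Q̄ × 24.00 h × 3600 s/h = 359.95 × 24.00 × 3600 / 10⁶ = 31.10 MJ/m².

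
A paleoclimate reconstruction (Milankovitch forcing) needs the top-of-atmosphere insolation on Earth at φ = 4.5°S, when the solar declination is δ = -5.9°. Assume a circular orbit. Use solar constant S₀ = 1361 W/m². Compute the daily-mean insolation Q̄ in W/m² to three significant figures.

cos H₀ = −tan(-4.5°) tan(-5.900°) = -0.0081, H₀ = 1.5789 rad.
Bracket: H₀ sin φ sin δ + cos φ cos δ sin H₀ = 1.5789×-0.07846×-0.10279 + 0.99692×0.99470×0.99997 = 0.012734 + 0.991607 = 1.004341.
Q̄ = (S₀/π) × [bracket] = (1361/π) × 1.004341 = 435.1 W/m².

Q̄ ≈ 435 W/m²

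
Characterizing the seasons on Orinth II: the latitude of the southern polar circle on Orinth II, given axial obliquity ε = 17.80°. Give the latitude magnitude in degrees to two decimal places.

72.20°

The polar circle is the lowest latitude that experiences at least one full rotation of continuous darkness at the northern-summer solstice; it lies at |φ| = 90° − ε = 90° − 17.80° = 72.20°.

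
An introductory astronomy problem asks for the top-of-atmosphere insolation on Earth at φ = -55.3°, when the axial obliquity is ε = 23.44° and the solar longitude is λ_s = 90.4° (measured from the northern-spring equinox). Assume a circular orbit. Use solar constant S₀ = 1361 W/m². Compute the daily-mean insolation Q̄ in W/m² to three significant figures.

Q̄ ≈ 49.7 W/m²

Solar declination: sin δ = sin ε · sin λ_s = sin 23.44° × sin 90.4° = 0.39778, so δ = +23.439°.
cos H₀ = −tan(-55.3°) tan(+23.439°) = 0.6261, H₀ = 0.8942 rad.
Bracket: H₀ sin φ sin δ + cos φ cos δ sin H₀ = 0.8942×-0.82214×0.39778 + 0.56928×0.91748×0.77972 = -0.292431 + 0.407250 = 0.114819.
Q̄ = (S₀/π) × [bracket] = (1361/π) × 0.114819 = 49.74 W/m².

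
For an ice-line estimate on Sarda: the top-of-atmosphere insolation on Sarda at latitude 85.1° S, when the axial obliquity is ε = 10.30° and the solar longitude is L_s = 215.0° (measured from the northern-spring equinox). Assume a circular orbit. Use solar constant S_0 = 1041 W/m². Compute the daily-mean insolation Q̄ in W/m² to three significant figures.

Q̄ ≈ 106 W/m²

Solar declination: sin δ = sin ε · sin L_s = sin 10.30° × sin 215.0° = -0.10256, so δ = -5.886°.
cos h₀ = −tan(-85.1°) tan(-5.886°) = -1.2026 ≤ −1 ⇒ polar day, h₀ = π.
Bracket: h₀ sin ϕ sin δ + cos ϕ cos δ sin h₀ = 3.1416×-0.99635×-0.10256 + 0.08542×0.99473×0.00000 = 0.321026 + 0.000000 = 0.321026.
Q̄ = (S_0/π) × [bracket] = (1041/π) × 0.321026 = 106.4 W/m².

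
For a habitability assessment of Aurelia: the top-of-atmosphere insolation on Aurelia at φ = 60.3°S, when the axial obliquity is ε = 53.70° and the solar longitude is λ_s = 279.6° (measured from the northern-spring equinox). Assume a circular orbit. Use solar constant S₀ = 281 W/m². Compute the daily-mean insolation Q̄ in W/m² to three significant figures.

Q̄ ≈ 194 W/m²

Solar declination: sin δ = sin ε · sin λ_s = sin 53.70° × sin 279.6° = -0.79464, so δ = -52.621°.
cos H₀ = −tan(-60.3°) tan(-52.621°) = -2.2949 ≤ −1 ⇒ polar day, H₀ = π.
Bracket: H₀ sin φ sin δ + cos φ cos δ sin H₀ = 3.1416×-0.86863×-0.79464 + 0.49546×0.60708×0.00000 = 2.168484 + 0.000000 = 2.168484.
Q̄ = (S₀/π) × [bracket] = (281/π) × 2.168484 = 194.0 W/m².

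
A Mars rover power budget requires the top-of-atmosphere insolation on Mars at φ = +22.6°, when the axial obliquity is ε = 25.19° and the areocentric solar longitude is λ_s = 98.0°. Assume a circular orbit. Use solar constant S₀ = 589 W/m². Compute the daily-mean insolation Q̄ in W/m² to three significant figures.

sin δ = sin 25.19° × sin 98.0° = 0.42148, so δ = +24.928°.
cos H₀ = −tan(+22.6°) tan(+24.928°) = -0.1935, H₀ = 1.7655 rad.
Bracket: H₀ sin φ sin δ + cos φ cos δ sin H₀ = 1.7655×0.38430×0.42148 + 0.92321×0.90684×0.98111 = 0.285966 + 0.821389 = 1.107355.
Q̄ = (S₀/π) × [bracket] = (589/π) × 1.107355 = 207.6 W/m².

Q̄ ≈ 208 W/m²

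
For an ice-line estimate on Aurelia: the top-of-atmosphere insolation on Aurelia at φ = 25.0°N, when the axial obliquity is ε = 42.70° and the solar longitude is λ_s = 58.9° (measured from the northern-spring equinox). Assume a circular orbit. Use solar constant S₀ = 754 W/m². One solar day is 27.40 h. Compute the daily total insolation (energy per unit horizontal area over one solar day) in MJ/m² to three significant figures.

27.6 MJ/m²

Solar declination: sin δ = sin ε · sin λ_s = sin 42.70° × sin 58.9° = 0.58069, so δ = +35.499°.
cos H₀ = −tan(+25.0°) tan(+35.499°) = -0.3326, H₀ = 1.9099 rad.
Bracket: H₀ sin φ sin δ + cos φ cos δ sin H₀ = 1.9099×0.42262×0.58069 + 0.90631×0.81413×0.94307 = 0.468711 + 0.695848 = 1.164559.
Q̄ = (S₀/π) × [bracket] = (754/π) × 1.164559 = 279.50 W/m².
Daily total = Q̄ × 27.40 h × 3600 s/h = 279.50 × 27.40 × 3600 / 10⁶ = 27.57 MJ/m².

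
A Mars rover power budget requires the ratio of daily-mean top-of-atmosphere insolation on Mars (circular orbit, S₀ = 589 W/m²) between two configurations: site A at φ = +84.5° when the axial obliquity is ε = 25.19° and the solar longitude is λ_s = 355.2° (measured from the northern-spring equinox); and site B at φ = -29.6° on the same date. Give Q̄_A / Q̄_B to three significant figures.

— Configuration A (φ=+84.5°):
Solar declination: sin δ = sin ε · sin λ_s = sin 25.19° × sin 355.2° = -0.03562, so δ = -2.041°.
cos H₀ = −tan(+84.5°) tan(-2.041°) = 0.3701, H₀ = 1.1917 rad.
Bracket: H₀ sin φ sin δ + cos φ cos δ sin H₀ = 1.1917×0.99540×-0.03562 + 0.09585×0.99937×0.92899 = -0.042253 + 0.088988 = 0.046735.
Q̄ = (S₀/π) × [bracket] = (589/π) × 0.046735 = 8.7621 W/m².
— Configuration B (φ=-29.6°):
cos H₀ = −tan(-29.6°) tan(-2.041°) = -0.0202, H₀ = 1.5910 rad.
Bracket: H₀ sin φ sin δ + cos φ cos δ sin H₀ = 1.5910×-0.49394×-0.03562 + 0.86949×0.99937×0.99980 = 0.027992 + 0.868768 = 0.896760.
Q̄ = (S₀/π) × [bracket] = (589/π) × 0.896760 = 168.13 W/m².
Ratio Q̄_A / Q̄_B = 8.7621 / 168.13 = 0.05212.

Q̄_A / Q̄_B ≈ 0.0521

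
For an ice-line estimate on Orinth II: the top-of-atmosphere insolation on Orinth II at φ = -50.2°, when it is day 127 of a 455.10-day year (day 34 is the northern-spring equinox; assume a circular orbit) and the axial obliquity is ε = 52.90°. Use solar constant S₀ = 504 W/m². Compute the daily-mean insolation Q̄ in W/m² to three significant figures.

Q̄ ≈ 0.00 W/m²

Solar longitude: λ_s = 360° × (127 − 34)/455.10 = 73.566°.
sin δ = sin 52.90° × sin 73.566° = 0.76500, so δ = +49.907°.
cos H₀ = −tan(-50.2°) tan(+49.907°) = 1.4257 ≥ 1 ⇒ polar night, H₀ = 0 and Q̄ = 0.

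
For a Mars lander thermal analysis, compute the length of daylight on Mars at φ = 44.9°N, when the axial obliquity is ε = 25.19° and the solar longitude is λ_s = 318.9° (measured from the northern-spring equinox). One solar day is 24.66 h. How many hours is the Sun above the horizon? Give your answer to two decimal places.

10.02 h

Solar declination: sin δ = sin ε · sin λ_s = sin 25.19° × sin 318.9° = -0.27979, so δ = -16.248°.
cos H₀ = −tan φ · tan δ = −tan(+44.9°) × tan(-16.248°) = 0.2904, so H₀ = 1.2761 rad = 73.12°.
Daylight = 2H₀/(2π) × 24.66 h = (1.2761/π) × 24.66 = 10.02 h.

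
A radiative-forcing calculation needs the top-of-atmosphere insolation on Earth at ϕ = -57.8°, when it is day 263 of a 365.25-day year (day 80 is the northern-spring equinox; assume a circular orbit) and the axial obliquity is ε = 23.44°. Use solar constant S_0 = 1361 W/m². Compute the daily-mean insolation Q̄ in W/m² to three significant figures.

Q̄ ≈ 232 W/m²

Solar longitude: L_s = 360° × (263 − 80)/365.25 = 180.370°.
sin δ = sin 23.44° × sin 180.370° = -0.00257, so δ = -0.147°.
cos h₀ = −tan(-57.8°) tan(-0.147°) = -0.0041, h₀ = 1.5749 rad.
Bracket: h₀ sin ϕ sin δ + cos ϕ cos δ sin h₀ = 1.5749×-0.84619×-0.00257 + 0.53288×1.00000×0.99999 = 0.003425 + 0.532875 = 0.536300.
Q̄ = (S_0/π) × [bracket] = (1361/π) × 0.536300 = 232.3 W/m².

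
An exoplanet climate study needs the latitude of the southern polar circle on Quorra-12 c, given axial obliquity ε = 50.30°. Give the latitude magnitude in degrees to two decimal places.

The polar circle is the lowest latitude that experiences at least one full rotation of continuous darkness at the northern-summer solstice; it lies at |φ| = 90° − ε = 90° − 50.30° = 39.70°.

39.70°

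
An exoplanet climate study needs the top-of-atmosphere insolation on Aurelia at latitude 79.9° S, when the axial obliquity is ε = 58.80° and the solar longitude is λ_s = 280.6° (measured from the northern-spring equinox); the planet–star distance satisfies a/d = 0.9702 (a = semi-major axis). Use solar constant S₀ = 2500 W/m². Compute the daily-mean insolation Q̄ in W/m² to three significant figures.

Q̄ ≈ 1.95e+03 W/m²

Solar declination: sin δ = sin ε · sin λ_s = sin 58.80° × sin 280.6° = -0.84077, so δ = -57.221°.
cos H₀ = −tan(-79.9°) tan(-57.221°) = -8.7183 ≤ −1 ⇒ polar day, H₀ = π.
Bracket: H₀ sin φ sin δ + cos φ cos δ sin H₀ = 3.1416×-0.98450×-0.84077 + 0.17537×0.54140×0.00000 = 2.600422 + 0.000000 = 2.600422.
Inverse-square distance factor (a/d)² = 0.9702² = 0.941288.
Q̄ = (S₀/π) × 0.941288 × [bracket] = (2500/π) × 0.941288 × 2.600422 = 1948 W/m².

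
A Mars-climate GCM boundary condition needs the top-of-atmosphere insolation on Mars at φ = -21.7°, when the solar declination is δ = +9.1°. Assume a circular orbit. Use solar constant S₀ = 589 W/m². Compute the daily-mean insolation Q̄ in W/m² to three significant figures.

cos H₀ = −tan(-21.7°) tan(+9.100°) = 0.0637, H₀ = 1.5070 rad.
Bracket: H₀ sin φ sin δ + cos φ cos δ sin H₀ = 1.5070×-0.36975×0.15816 + 0.92913×0.98741×0.99797 = -0.088129 + 0.915570 = 0.827441.
Q̄ = (S₀/π) × [bracket] = (589/π) × 0.827441 = 155.1 W/m².

Q̄ ≈ 155 W/m²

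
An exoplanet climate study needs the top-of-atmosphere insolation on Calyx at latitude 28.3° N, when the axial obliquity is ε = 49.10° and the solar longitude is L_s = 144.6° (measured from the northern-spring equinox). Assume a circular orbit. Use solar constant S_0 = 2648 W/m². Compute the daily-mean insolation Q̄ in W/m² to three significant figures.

Q̄ ≈ 965 W/m²

Solar declination: sin δ = sin ε · sin L_s = sin 49.10° × sin 144.6° = 0.43785, so δ = +25.967°.
cos h₀ = −tan(+28.3°) tan(+25.967°) = -0.2622, h₀ = 1.8361 rad.
Bracket: h₀ sin ϕ sin δ + cos ϕ cos δ sin h₀ = 1.8361×0.47409×0.43785 + 0.88048×0.89905×0.96500 = 0.381138 + 0.763890 = 1.145028.
Q̄ = (S_0/π) × [bracket] = (2648/π) × 1.145028 = 965.1 W/m².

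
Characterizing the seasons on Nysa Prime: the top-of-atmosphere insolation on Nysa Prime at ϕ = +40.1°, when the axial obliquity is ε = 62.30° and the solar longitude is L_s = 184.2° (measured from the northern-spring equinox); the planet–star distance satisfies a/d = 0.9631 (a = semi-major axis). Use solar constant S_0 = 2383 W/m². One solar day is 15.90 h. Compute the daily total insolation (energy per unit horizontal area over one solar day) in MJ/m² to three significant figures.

28.1 MJ/m²

Solar declination: sin δ = sin ε · sin L_s = sin 62.30° × sin 184.2° = -0.06484, so δ = -3.718°.
cos h₀ = −tan(+40.1°) tan(-3.718°) = 0.0547, h₀ = 1.5160 rad.
Bracket: h₀ sin ϕ sin δ + cos ϕ cos δ sin h₀ = 1.5160×0.64412×-0.06484 + 0.76492×0.99790×0.99850 = -0.063315 + 0.762169 = 0.698854.
Inverse-square distance factor (a/d)² = 0.9631² = 0.927562.
Q̄ = (S_0/π) × 0.927562 × [bracket] = (2383/π) × 0.927562 × 0.698854 = 491.70 W/m².
Daily total = Q̄ × 15.90 h × 3600 s/h = 491.70 × 15.90 × 3600 / 10⁶ = 28.14 MJ/m².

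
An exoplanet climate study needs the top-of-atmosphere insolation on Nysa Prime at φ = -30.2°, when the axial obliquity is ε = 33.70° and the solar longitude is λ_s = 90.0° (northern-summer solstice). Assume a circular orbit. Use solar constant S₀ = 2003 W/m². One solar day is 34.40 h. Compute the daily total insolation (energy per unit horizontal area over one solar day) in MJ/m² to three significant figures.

26.5 MJ/m²

Solar declination: sin δ = sin ε · sin λ_s = sin 33.70° × sin 90.0° = 0.55484, so δ = +33.700°.
cos H₀ = −tan(-30.2°) tan(+33.700°) = 0.3882, H₀ = 1.1722 rad.
Bracket: H₀ sin φ sin δ + cos φ cos δ sin H₀ = 1.1722×-0.50302×0.55484 + 0.86427×0.83195×0.92159 = -0.327156 + 0.662650 = 0.335494.
Q̄ = (S₀/π) × [bracket] = (2003/π) × 0.335494 = 213.90 W/m².
Daily total = Q̄ × 34.40 h × 3600 s/h = 213.90 × 34.40 × 3600 / 10⁶ = 26.49 MJ/m².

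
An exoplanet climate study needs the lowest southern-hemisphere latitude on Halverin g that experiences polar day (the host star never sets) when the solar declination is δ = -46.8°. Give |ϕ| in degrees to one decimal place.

Polar day requires cos h₀ = −tan ϕ tan δ ≤ −1, i.e. tan ϕ tan δ ≥ 1.
The boundary is |tan ϕ| · |tan δ| = 1, so |ϕ| = 90° − |δ| = 90° − 46.8° = 43.2° in the southern hemisphere.

|ϕ| = 43.2°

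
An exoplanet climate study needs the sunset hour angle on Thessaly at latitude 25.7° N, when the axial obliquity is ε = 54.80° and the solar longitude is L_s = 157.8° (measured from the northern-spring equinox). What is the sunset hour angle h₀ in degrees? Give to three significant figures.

h₀ = 99.0°

Solar declination: sin δ = sin ε · sin L_s = sin 54.80° × sin 157.8° = 0.30875, so δ = +17.984°.
cos h₀ = −tan ϕ · tan δ = −tan(+25.7°) × tan(+17.984°) = -0.1562, so h₀ = 1.7277 rad = 98.99°.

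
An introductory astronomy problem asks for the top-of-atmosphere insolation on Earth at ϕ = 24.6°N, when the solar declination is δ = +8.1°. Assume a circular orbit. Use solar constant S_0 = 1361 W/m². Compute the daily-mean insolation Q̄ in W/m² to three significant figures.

cos h₀ = −tan(+24.6°) tan(+8.100°) = -0.0652, h₀ = 1.6360 rad.
Bracket: h₀ sin ϕ sin δ + cos ϕ cos δ sin h₀ = 1.6360×0.41628×0.14090 + 0.90924×0.99002×0.99787 = 0.095958 + 0.898248 = 0.994206.
Q̄ = (S_0/π) × [bracket] = (1361/π) × 0.994206 = 430.7 W/m².

Q̄ ≈ 431 W/m²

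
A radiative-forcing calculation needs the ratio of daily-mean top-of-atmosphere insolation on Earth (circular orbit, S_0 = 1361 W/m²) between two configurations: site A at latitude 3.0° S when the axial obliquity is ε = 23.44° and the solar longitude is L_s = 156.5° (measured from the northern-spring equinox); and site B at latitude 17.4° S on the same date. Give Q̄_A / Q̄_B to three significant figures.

— Configuration A (ϕ=-3.0°):
Solar declination: sin δ = sin ε · sin L_s = sin 23.44° × sin 156.5° = 0.15862, so δ = +9.127°.
cos h₀ = −tan(-3.0°) tan(+9.127°) = 0.0084, h₀ = 1.5624 rad.
Bracket: h₀ sin ϕ sin δ + cos ϕ cos δ sin h₀ = 1.5624×-0.05234×0.15862 + 0.99863×0.98734×0.99996 = -0.012971 + 0.985948 = 0.972977.
Q̄ = (S_0/π) × [bracket] = (1361/π) × 0.972977 = 421.51 W/m².
— Configuration B (ϕ=-17.4°):
cos h₀ = −tan(-17.4°) tan(+9.127°) = 0.0503, h₀ = 1.5204 rad.
Bracket: h₀ sin ϕ sin δ + cos ϕ cos δ sin h₀ = 1.5204×-0.29904×0.15862 + 0.95424×0.98734×0.99873 = -0.072118 + 0.940963 = 0.868845.
Q̄ = (S_0/π) × [bracket] = (1361/π) × 0.868845 = 376.40 W/m².
Ratio Q̄_A / Q̄_B = 421.51 / 376.40 = 1.120.

Q̄_A / Q̄_B ≈ 1.12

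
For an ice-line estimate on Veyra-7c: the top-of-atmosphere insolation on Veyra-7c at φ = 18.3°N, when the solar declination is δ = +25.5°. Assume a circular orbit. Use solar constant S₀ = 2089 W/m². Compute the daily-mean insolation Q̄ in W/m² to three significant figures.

Q̄ ≈ 718 W/m²

cos H₀ = −tan(+18.3°) tan(+25.500°) = -0.1577, H₀ = 1.7292 rad.
Bracket: H₀ sin φ sin δ + cos φ cos δ sin H₀ = 1.7292×0.31399×0.43051 + 0.94943×0.90259×0.98748 = 0.233746 + 0.846217 = 1.079963.
Q̄ = (S₀/π) × [bracket] = (2089/π) × 1.079963 = 718.1 W/m².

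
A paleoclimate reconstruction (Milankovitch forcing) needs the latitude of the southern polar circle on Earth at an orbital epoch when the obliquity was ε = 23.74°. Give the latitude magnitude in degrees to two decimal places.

66.26°

The polar circle is the lowest latitude that experiences at least one full rotation of continuous darkness at the northern-summer solstice; it lies at |φ| = 90° − ε = 90° − 23.74° = 66.26°.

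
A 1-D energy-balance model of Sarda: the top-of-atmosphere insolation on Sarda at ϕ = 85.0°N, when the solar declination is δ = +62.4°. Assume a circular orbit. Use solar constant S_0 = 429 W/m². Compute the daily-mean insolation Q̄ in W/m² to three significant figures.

Q̄ ≈ 379 W/m²

cos h₀ = −tan(+85.0°) tan(+62.400°) = -21.8637 ≤ −1 ⇒ polar day, h₀ = π.
Bracket: h₀ sin ϕ sin δ + cos ϕ cos δ sin h₀ = 3.1416×0.99619×0.88620 + 0.08716×0.46330×0.00000 = 2.773479 + 0.000000 = 2.773479.
Q̄ = (S_0/π) × [bracket] = (429/π) × 2.773479 = 378.7 W/m².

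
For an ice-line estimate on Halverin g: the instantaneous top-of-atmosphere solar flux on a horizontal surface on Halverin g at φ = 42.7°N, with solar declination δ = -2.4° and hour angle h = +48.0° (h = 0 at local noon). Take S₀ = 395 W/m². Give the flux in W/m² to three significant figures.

cos θ_z = sin φ sin δ + cos φ cos δ cos h = -0.028398 + 0.491322 = 0.462924.
Flux = S₀ · cos θ_z = 395 × 0.462924 = 182.9 W/m².

183 W/m²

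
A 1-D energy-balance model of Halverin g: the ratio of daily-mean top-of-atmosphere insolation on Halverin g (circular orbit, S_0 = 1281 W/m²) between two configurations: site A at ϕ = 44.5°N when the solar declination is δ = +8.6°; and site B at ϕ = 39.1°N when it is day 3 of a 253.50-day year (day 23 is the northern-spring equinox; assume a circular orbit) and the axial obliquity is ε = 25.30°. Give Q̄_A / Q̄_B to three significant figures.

— Configuration A (ϕ=+44.5°):
cos h₀ = −tan(+44.5°) tan(+8.600°) = -0.1486, h₀ = 1.7200 rad.
Bracket: h₀ sin ϕ sin δ + cos ϕ cos δ sin h₀ = 1.7200×0.70091×0.14954 + 0.71325×0.98876×0.98889 = 0.180280 + 0.697398 = 0.877678.
Q̄ = (S_0/π) × [bracket] = (1281/π) × 0.877678 = 357.88 W/m².
— Configuration B (ϕ=+39.1°):
Solar longitude: L_s = 360° × (3 − 23)/253.50 = -28.402°, i.e. -28.402° + 360° = 331.598°.
sin δ = sin 25.30° × sin 331.598° = -0.20328, so δ = -11.729°.
cos h₀ = −tan(+39.1°) tan(-11.729°) = 0.1687, h₀ = 1.4013 rad.
Bracket: h₀ sin ϕ sin δ + cos ϕ cos δ sin h₀ = 1.4013×0.63068×-0.20328 + 0.77605×0.97912×0.98566 = -0.179653 + 0.748950 = 0.569297.
Q̄ = (S_0/π) × [bracket] = (1281/π) × 0.569297 = 232.13 W/m².
Ratio Q̄_A / Q̄_B = 357.88 / 232.13 = 1.542.

Q̄_A / Q̄_B ≈ 1.54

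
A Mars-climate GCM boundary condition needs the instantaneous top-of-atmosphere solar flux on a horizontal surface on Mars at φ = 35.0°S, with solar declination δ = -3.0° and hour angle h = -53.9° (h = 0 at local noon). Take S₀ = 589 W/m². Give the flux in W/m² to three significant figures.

cos θ_z = sin φ sin δ + cos φ cos δ cos h = 0.030019 + 0.481980 = 0.511999.
Flux = S₀ · cos θ_z = 589 × 0.511999 = 301.6 W/m².

302 W/m²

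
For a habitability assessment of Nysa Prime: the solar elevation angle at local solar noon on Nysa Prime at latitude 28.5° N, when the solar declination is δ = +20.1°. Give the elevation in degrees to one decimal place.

At local noon the hour angle is zero, so the zenith angle equals |ϕ − δ| = |+28.5° − (+20.100°)| = 8.400°.
Elevation = 90° − 8.400° = 81.6°.

81.6°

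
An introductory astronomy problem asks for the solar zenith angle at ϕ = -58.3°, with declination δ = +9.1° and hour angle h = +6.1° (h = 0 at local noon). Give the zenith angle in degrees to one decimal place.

θ_z = 67.6°

cos θ_z = sin ϕ sin δ + cos ϕ cos δ cos h = -0.134563 + 0.515920 = 0.381357.
θ_z = arccos(0.381357) = 67.6°.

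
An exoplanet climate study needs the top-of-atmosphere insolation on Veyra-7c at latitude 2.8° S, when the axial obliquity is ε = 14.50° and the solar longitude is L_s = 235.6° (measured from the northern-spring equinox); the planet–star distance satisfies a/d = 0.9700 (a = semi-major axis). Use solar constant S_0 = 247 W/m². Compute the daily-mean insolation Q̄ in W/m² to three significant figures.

Q̄ ≈ 73.5 W/m²

Solar declination: sin δ = sin ε · sin L_s = sin 14.50° × sin 235.6° = -0.20659, so δ = -11.923°.
cos h₀ = −tan(-2.8°) tan(-11.923°) = -0.0103, h₀ = 1.5811 rad.
Bracket: h₀ sin ϕ sin δ + cos ϕ cos δ sin h₀ = 1.5811×-0.04885×-0.20659 + 0.99881×0.97843×0.99995 = 0.015956 + 0.977217 = 0.993173.
Inverse-square distance factor (a/d)² = 0.9700² = 0.940900.
Q̄ = (S_0/π) × 0.940900 × [bracket] = (247/π) × 0.940900 × 0.993173 = 73.47 W/m².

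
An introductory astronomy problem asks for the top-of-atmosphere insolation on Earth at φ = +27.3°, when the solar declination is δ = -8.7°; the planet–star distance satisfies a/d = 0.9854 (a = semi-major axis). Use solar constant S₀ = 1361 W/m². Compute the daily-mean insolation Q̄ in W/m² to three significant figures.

cos H₀ = −tan(+27.3°) tan(-8.700°) = 0.0790, H₀ = 1.4917 rad.
Bracket: H₀ sin φ sin δ + cos φ cos δ sin H₀ = 1.4917×0.45865×-0.15126 + 0.88862×0.98849×0.99688 = -0.103487 + 0.875651 = 0.772164.
Inverse-square distance factor (a/d)² = 0.9854² = 0.971013.
Q̄ = (S₀/π) × 0.971013 × [bracket] = (1361/π) × 0.971013 × 0.772164 = 324.8 W/m².

Q̄ ≈ 325 W/m²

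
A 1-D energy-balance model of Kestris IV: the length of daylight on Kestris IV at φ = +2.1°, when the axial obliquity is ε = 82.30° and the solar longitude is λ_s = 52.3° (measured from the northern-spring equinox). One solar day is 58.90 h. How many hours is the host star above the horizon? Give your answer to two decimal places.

Solar declination: sin δ = sin ε · sin λ_s = sin 82.30° × sin 52.3° = 0.78409, so δ = +51.637°.
cos H₀ = −tan φ · tan δ = −tan(+2.1°) × tan(+51.637°) = -0.0463, so H₀ = 1.6171 rad = 92.66°.
Daylight = 2H₀/(2π) × 58.90 h = (1.6171/π) × 58.90 = 30.32 h.

30.32 h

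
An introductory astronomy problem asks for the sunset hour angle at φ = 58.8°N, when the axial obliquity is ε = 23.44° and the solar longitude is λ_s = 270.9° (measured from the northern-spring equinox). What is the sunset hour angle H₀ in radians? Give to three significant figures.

Solar declination: sin δ = sin ε · sin λ_s = sin 23.44° × sin 270.9° = -0.39774, so δ = -23.437°.
cos H₀ = −tan φ · tan δ = −tan(+58.8°) × tan(-23.437°) = 0.7158, so H₀ = 0.7730 rad = 44.29°.

H₀ = 0.773 rad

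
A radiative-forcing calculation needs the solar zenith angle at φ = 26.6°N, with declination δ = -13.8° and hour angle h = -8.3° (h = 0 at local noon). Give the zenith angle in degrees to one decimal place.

θ_z = 41.2°

cos θ_z = sin φ sin δ + cos φ cos δ cos h = -0.106806 + 0.859249 = 0.752443.
θ_z = arccos(0.752443) = 41.2°.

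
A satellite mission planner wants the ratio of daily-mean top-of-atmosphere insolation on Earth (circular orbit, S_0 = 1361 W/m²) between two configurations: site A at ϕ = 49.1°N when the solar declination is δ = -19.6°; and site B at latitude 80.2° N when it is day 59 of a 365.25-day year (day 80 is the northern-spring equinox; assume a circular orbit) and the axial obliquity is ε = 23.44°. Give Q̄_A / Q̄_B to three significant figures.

Q̄_A / Q̄_B ≈ 22.6

— Configuration A (ϕ=+49.1°):
cos h₀ = −tan(+49.1°) tan(-19.600°) = 0.4111, h₀ = 1.1472 rad.
Bracket: h₀ sin ϕ sin δ + cos ϕ cos δ sin h₀ = 1.1472×0.75585×-0.33545 + 0.65474×0.94206×0.91160 = -0.290872 + 0.562279 = 0.271407.
Q̄ = (S_0/π) × [bracket] = (1361/π) × 0.271407 = 117.58 W/m².
— Configuration B (ϕ=+80.2°):
Solar longitude: L_s = 360° × (59 − 80)/365.25 = -20.698°, i.e. -20.698° + 360° = 339.302°.
sin δ = sin 23.44° × sin 339.302° = -0.14060, so δ = -8.082°.
cos h₀ = −tan(+80.2°) tan(-8.082°) = 0.8221, h₀ = 0.6057 rad.
Bracket: h₀ sin ϕ sin δ + cos ϕ cos δ sin h₀ = 0.6057×0.98541×-0.14060 + 0.17021×0.99007×0.56930 = -0.083919 + 0.095938 = 0.012019.
Q̄ = (S_0/π) × [bracket] = (1361/π) × 0.012019 = 5.2069 W/m².
Ratio Q̄_A / Q̄_B = 117.58 / 5.2069 = 22.58.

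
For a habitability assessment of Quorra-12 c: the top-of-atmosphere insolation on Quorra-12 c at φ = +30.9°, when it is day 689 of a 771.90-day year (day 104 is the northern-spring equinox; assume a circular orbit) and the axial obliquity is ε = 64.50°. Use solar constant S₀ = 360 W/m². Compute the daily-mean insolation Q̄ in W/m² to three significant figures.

Q̄ ≈ 0.00 W/m²

Solar longitude: λ_s = 360° × (689 − 104)/771.90 = 272.833°.
sin δ = sin 64.50° × sin 272.833° = -0.90148, so δ = -64.354°.
cos H₀ = −tan(+30.9°) tan(-64.354°) = 1.2465 ≥ 1 ⇒ polar night, H₀ = 0 and Q̄ = 0.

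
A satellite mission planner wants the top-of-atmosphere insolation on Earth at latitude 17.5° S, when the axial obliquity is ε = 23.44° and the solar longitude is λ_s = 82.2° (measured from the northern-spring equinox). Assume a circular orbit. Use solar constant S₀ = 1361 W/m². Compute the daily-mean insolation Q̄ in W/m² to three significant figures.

Solar declination: sin δ = sin ε · sin λ_s = sin 23.44° × sin 82.2° = 0.39411, so δ = +23.210°.
cos H₀ = −tan(-17.5°) tan(+23.210°) = 0.1352, H₀ = 1.4352 rad.
Bracket: H₀ sin φ sin δ + cos φ cos δ sin H₀ = 1.4352×-0.30071×0.39411 + 0.95372×0.91906×0.99082 = -0.170090 + 0.868479 = 0.698389.
Q̄ = (S₀/π) × [bracket] = (1361/π) × 0.698389 = 302.6 W/m².

Q̄ ≈ 303 W/m²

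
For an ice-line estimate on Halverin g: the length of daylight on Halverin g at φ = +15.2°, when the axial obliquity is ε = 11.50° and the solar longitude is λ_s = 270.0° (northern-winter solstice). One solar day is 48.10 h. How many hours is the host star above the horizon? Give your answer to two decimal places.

Solar declination: sin δ = sin ε · sin λ_s = sin 11.50° × sin 270.0° = -0.19937, so δ = -11.500°.
cos H₀ = −tan φ · tan δ = −tan(+15.2°) × tan(-11.500°) = 0.0553, so H₀ = 1.5155 rad = 86.83°.
Daylight = 2H₀/(2π) × 48.10 h = (1.5155/π) × 48.10 = 23.20 h.

23.20 h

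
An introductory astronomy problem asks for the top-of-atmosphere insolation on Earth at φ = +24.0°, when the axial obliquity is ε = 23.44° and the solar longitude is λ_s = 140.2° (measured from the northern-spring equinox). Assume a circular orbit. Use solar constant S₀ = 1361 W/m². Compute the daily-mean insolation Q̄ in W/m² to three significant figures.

Q̄ ≈ 456 W/m²

Solar declination: sin δ = sin ε · sin λ_s = sin 23.44° × sin 140.2° = 0.25463, so δ = +14.752°.
cos H₀ = −tan(+24.0°) tan(+14.752°) = -0.1172, H₀ = 1.6883 rad.
Bracket: H₀ sin φ sin δ + cos φ cos δ sin H₀ = 1.6883×0.40674×0.25463 + 0.91355×0.96704×0.99310 = 0.174854 + 0.877344 = 1.052198.
Q̄ = (S₀/π) × [bracket] = (1361/π) × 1.052198 = 455.8 W/m².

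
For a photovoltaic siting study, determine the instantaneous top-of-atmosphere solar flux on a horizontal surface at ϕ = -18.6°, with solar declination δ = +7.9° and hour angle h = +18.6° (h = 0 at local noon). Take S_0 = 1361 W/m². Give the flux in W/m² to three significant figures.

1.15e+03 W/m²

cos θ_z = sin ϕ sin δ + cos ϕ cos δ cos h = -0.043839 + 0.889740 = 0.845901.
Flux = S_0 · cos θ_z = 1361 × 0.845901 = 1151 W/m².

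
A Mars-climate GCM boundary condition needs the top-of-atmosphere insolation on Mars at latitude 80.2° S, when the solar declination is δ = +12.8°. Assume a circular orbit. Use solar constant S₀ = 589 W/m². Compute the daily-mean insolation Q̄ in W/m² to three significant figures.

Q̄ ≈ 0.00 W/m²

cos H₀ = −tan(-80.2°) tan(+12.800°) = 1.3153 ≥ 1 ⇒ polar night, H₀ = 0 and Q̄ = 0.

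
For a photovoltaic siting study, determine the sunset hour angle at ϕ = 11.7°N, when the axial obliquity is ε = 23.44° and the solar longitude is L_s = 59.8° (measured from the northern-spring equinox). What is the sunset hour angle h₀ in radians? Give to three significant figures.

h₀ = 1.65 rad

Solar declination: sin δ = sin ε · sin L_s = sin 23.44° × sin 59.8° = 0.34380, so δ = +20.108°.
cos h₀ = −tan ϕ · tan δ = −tan(+11.7°) × tan(+20.108°) = -0.0758, so h₀ = 1.6467 rad = 94.35°.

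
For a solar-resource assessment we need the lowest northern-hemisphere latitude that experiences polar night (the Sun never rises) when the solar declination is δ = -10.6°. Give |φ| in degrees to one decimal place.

|φ| = 79.4°

Polar night requires cos H₀ = −tan φ tan δ ≥ 1, i.e. tan φ tan δ ≤ −1.
The boundary is |tan φ| · |tan δ| = 1, so |φ| = 90° − |δ| = 90° − 10.6° = 79.4° in the northern hemisphere.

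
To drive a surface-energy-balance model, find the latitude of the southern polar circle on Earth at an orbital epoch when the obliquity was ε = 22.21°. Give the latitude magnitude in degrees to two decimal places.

The polar circle is the lowest latitude that experiences at least one full rotation of continuous darkness at the northern-summer solstice; it lies at |φ| = 90° − ε = 90° − 22.21° = 67.79°.

67.79°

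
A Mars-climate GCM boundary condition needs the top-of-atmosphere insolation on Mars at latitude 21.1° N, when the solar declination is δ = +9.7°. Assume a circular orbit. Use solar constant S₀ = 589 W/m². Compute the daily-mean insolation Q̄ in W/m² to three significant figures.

cos H₀ = −tan(+21.1°) tan(+9.700°) = -0.0660, H₀ = 1.6368 rad.
Bracket: H₀ sin φ sin δ + cos φ cos δ sin H₀ = 1.6368×0.36000×0.16849 + 0.93295×0.98570×0.99782 = 0.099282 + 0.917604 = 1.016886.
Q̄ = (S₀/π) × [bracket] = (589/π) × 1.016886 = 190.7 W/m².

Q̄ ≈ 191 W/m²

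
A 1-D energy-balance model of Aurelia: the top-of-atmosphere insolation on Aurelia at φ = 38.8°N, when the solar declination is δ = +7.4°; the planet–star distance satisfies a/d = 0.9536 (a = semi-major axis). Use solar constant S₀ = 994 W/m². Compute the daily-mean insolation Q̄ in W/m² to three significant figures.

cos H₀ = −tan(+38.8°) tan(+7.400°) = -0.1044, H₀ = 1.6754 rad.
Bracket: H₀ sin φ sin δ + cos φ cos δ sin H₀ = 1.6754×0.62660×0.12880 + 0.77934×0.99167×0.99453 = 0.135215 + 0.768621 = 0.903836.
Inverse-square distance factor (a/d)² = 0.9536² = 0.909353.
Q̄ = (S₀/π) × 0.909353 × [bracket] = (994/π) × 0.909353 × 0.903836 = 260.1 W/m².

Q̄ ≈ 260 W/m²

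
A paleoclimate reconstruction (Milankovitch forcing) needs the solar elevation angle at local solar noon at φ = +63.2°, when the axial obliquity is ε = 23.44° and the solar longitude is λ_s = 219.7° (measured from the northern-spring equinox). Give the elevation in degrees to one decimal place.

Solar declination: sin δ = sin ε · sin λ_s = sin 23.44° × sin 219.7° = -0.25409, so δ = -14.720°.
At local noon the hour angle is zero, so the zenith angle equals |φ − δ| = |+63.2° − (-14.720°)| = 77.920°.
Elevation = 90° − 77.920° = 12.1°.

12.1°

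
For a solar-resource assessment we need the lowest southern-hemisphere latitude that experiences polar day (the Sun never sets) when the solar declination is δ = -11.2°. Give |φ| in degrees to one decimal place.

|φ| = 78.8°

Polar day requires cos H₀ = −tan φ tan δ ≤ −1, i.e. tan φ tan δ ≥ 1.
The boundary is |tan φ| · |tan δ| = 1, so |φ| = 90° − |δ| = 90° − 11.2° = 78.8° in the southern hemisphere.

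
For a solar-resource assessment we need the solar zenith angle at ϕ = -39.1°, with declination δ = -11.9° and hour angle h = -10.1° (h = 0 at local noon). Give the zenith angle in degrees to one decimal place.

cos θ_z = sin ϕ sin δ + cos ϕ cos δ cos h = 0.130048 + 0.747601 = 0.877649.
θ_z = arccos(0.877649) = 28.6°.

θ_z = 28.6°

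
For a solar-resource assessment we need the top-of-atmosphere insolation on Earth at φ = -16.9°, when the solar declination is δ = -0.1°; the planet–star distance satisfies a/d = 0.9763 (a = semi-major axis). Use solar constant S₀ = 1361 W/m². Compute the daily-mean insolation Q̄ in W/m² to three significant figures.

Q̄ ≈ 395 W/m²

cos H₀ = −tan(-16.9°) tan(-0.100°) = -0.0005, H₀ = 1.5713 rad.
Bracket: H₀ sin φ sin δ + cos φ cos δ sin H₀ = 1.5713×-0.29070×-0.00175 + 0.95681×1.00000×1.00000 = 0.000799 + 0.956810 = 0.957609.
Inverse-square distance factor (a/d)² = 0.9763² = 0.953162.
Q̄ = (S₀/π) × 0.953162 × [bracket] = (1361/π) × 0.953162 × 0.957609 = 395.4 W/m².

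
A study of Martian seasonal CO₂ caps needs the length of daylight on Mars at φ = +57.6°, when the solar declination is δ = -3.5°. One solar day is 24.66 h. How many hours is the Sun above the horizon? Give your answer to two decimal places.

cos H₀ = −tan φ · tan δ = −tan(+57.6°) × tan(-3.500°) = 0.0964, so H₀ = 1.4743 rad = 84.47°.
Daylight = 2H₀/(2π) × 24.66 h = (1.4743/π) × 24.66 = 11.57 h.

11.57 h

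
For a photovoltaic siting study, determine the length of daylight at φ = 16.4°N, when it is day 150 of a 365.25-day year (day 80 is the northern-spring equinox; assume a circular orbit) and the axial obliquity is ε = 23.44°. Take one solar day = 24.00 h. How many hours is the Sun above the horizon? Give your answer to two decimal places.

Solar longitude: λ_s = 360° × (150 − 80)/365.25 = 68.994°.
sin δ = sin 23.44° × sin 68.994° = 0.37135, so δ = +21.799°.
cos H₀ = −tan φ · tan δ = −tan(+16.4°) × tan(+21.799°) = -0.1177, so H₀ = 1.6888 rad = 96.76°.
Daylight = 2H₀/(2π) × 24.00 h = (1.6888/π) × 24.00 = 12.90 h.

12.90 h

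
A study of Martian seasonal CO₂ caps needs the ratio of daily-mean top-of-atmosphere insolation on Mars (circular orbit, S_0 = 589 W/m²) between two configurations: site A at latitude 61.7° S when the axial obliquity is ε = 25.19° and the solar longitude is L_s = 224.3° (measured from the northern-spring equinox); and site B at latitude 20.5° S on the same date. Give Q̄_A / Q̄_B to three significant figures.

Q̄_A / Q̄_B ≈ 0.885

— Configuration A (ϕ=-61.7°):
Solar declination: sin δ = sin ε · sin L_s = sin 25.19° × sin 224.3° = -0.29726, so δ = -17.293°.
cos h₀ = −tan(-61.7°) tan(-17.293°) = -0.5782, h₀ = 2.1873 rad.
Bracket: h₀ sin ϕ sin δ + cos ϕ cos δ sin h₀ = 2.1873×-0.88048×-0.29726 + 0.47409×0.95480×0.81589 = 0.572485 + 0.369322 = 0.941807.
Q̄ = (S_0/π) × [bracket] = (589/π) × 0.941807 = 176.57 W/m².
— Configuration B (ϕ=-20.5°):
cos h₀ = −tan(-20.5°) tan(-17.293°) = -0.1164, h₀ = 1.6875 rad.
Bracket: h₀ sin ϕ sin δ + cos ϕ cos δ sin h₀ = 1.6875×-0.35021×-0.29726 + 0.93667×0.95480×0.99320 = 0.175675 + 0.888251 = 1.063926.
Q̄ = (S_0/π) × [bracket] = (589/π) × 1.063926 = 199.47 W/m².
Ratio Q̄_A / Q̄_B = 176.57 / 199.47 = 0.8852.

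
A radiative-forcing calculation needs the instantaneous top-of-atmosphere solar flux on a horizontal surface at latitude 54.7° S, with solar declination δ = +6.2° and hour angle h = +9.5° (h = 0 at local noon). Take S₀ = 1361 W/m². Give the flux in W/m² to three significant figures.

cos θ_z = sin φ sin δ + cos φ cos δ cos h = -0.088142 + 0.566599 = 0.478457.
Flux = S₀ · cos θ_z = 1361 × 0.478457 = 651.2 W/m².

651 W/m²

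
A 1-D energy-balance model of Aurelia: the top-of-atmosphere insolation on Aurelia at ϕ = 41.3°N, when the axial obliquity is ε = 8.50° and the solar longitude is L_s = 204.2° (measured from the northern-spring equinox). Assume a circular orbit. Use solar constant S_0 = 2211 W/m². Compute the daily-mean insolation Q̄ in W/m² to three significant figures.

Solar declination: sin δ = sin ε · sin L_s = sin 8.50° × sin 204.2° = -0.06059, so δ = -3.474°.
cos h₀ = −tan(+41.3°) tan(-3.474°) = 0.0533, h₀ = 1.5174 rad.
Bracket: h₀ sin ϕ sin δ + cos ϕ cos δ sin h₀ = 1.5174×0.66000×-0.06059 + 0.75126×0.99816×0.99858 = -0.060680 + 0.748813 = 0.688133.
Q̄ = (S_0/π) × [bracket] = (2211/π) × 0.688133 = 484.3 W/m².

Q̄ ≈ 484 W/m²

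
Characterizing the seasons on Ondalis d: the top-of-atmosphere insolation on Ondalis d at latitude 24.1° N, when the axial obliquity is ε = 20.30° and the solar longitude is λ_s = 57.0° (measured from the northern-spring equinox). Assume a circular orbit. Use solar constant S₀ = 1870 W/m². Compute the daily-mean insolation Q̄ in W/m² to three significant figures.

Solar declination: sin δ = sin ε · sin λ_s = sin 20.30° × sin 57.0° = 0.29096, so δ = +16.916°.
cos H₀ = −tan(+24.1°) tan(+16.916°) = -0.1360, H₀ = 1.7073 rad.
Bracket: H₀ sin φ sin δ + cos φ cos δ sin H₀ = 1.7073×0.40833×0.29096 + 0.91283×0.95673×0.99070 = 0.202840 + 0.865210 = 1.068050.
Q̄ = (S₀/π) × [bracket] = (1870/π) × 1.068050 = 635.7 W/m².

Q̄ ≈ 636 W/m²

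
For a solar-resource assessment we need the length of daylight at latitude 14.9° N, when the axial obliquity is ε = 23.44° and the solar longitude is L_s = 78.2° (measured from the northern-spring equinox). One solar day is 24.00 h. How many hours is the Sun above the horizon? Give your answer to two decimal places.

Solar declination: sin δ = sin ε · sin L_s = sin 23.44° × sin 78.2° = 0.38938, so δ = +22.916°.
cos h₀ = −tan ϕ · tan δ = −tan(+14.9°) × tan(+22.916°) = -0.1125, so h₀ = 1.6835 rad = 96.46°.
Daylight = 2h₀/(2π) × 24.00 h = (1.6835/π) × 24.00 = 12.86 h.

12.86 h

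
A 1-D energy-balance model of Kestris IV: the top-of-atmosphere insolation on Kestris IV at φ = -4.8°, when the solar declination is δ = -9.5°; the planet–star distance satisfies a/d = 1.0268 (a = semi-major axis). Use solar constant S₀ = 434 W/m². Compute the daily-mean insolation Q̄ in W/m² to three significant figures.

cos H₀ = −tan(-4.8°) tan(-9.500°) = -0.0141, H₀ = 1.5848 rad.
Bracket: H₀ sin φ sin δ + cos φ cos δ sin H₀ = 1.5848×-0.08368×-0.16505 + 0.99649×0.98629×0.99990 = 0.021888 + 0.982730 = 1.004618.
Inverse-square distance factor (a/d)² = 1.0268² = 1.054318.
Q̄ = (S₀/π) × 1.054318 × [bracket] = (434/π) × 1.054318 × 1.004618 = 146.3 W/m².

Q̄ ≈ 146 W/m²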